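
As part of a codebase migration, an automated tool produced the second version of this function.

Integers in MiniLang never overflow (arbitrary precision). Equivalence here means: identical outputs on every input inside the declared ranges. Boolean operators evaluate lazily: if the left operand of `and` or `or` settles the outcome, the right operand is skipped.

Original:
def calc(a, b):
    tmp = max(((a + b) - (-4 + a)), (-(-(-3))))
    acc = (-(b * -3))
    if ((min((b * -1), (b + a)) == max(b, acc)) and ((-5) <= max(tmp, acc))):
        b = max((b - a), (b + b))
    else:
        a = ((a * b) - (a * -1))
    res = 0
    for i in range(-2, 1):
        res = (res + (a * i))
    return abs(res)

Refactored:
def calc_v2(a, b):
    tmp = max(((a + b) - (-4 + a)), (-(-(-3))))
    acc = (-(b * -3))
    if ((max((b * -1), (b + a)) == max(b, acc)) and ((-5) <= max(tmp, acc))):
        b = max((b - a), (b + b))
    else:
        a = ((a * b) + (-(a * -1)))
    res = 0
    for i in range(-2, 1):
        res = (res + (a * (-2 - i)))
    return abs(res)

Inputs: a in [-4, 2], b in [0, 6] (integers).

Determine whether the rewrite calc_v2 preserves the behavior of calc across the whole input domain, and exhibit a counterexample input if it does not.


There is a counterexample at a=2, b=1: 12 on one side, 6 on the other.
calc: tmp := 5 | acc := 3 | ((min((b * -1), (b + a)) == max(b, acc)) and ((-5) <= max(tmp, acc))): false | a := 4 | res := 0 | iter i=-2: | res := -8 | iter i=-1: | res := -12 | iter i=0: | res := -12 | result 12
calc_v2: tmp := 5 | acc := 3 | ((max((b * -1), (b + a)) == max(b, acc)) and ((-5) <= max(tmp, acc))): true | b := 2 | res := 0 | iter i=-2: | res := 0 | iter i=-1: | res := -2 | iter i=0: | res := -6 | result 6
verdict: not equivalent; witness: a=2, b=1


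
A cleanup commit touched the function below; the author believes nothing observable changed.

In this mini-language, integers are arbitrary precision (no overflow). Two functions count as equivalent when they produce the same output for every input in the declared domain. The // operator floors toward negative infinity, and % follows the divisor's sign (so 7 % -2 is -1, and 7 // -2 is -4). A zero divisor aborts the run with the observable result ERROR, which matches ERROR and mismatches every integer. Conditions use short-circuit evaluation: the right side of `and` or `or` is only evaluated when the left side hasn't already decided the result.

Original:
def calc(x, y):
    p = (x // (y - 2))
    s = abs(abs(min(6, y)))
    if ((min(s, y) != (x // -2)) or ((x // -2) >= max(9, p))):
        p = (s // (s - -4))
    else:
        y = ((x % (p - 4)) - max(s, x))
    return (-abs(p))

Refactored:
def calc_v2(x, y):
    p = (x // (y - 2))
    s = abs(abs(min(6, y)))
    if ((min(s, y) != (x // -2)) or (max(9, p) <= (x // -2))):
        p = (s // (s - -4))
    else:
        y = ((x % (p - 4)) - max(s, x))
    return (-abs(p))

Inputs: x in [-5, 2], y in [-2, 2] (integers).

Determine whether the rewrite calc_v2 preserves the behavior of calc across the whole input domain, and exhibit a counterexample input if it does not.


Comparing the listings, the differences include: comparison usage differs.
As a probe, take x=-4, y=-2: calc runs p = 1; s = 2; ((min(s, y) != (x // -2)) or ((x // -2) >= max(9, p))) -> true; p = 0; return 0; calc_v2 runs p = 1; s = 2; ((min(s, y) != (x // -2)) or (max(9, p) <= (x // -2))) -> true; p = 0; return 0; both end at 0.
Across all 40 domain points the two functions coincide.
verdict: equivalent


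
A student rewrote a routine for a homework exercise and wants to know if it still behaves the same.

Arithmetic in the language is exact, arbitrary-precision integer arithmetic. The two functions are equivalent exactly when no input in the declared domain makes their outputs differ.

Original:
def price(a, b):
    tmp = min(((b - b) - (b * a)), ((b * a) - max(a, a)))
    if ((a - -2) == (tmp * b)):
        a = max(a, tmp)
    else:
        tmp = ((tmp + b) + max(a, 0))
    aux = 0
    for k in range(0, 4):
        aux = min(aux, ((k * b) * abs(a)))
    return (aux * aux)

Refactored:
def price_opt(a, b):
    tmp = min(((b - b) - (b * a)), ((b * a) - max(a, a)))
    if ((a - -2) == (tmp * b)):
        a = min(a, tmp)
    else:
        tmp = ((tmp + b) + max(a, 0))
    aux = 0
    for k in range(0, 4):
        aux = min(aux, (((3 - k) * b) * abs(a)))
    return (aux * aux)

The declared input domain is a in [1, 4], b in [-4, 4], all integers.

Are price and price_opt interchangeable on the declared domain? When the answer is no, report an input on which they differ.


Not equivalent: a=2, b=-1 separates them (36 vs 144).
price: tmp = -4; ((a - -2) == (tmp * b)) -> true; a = 2; aux = 0; [k=0]; aux = 0; [k=1]; aux = -2; [k=2]; aux = -4; [k=3]; aux = -6; return 36
price_opt: tmp = -4; ((a - -2) == (tmp * b)) -> true; a = -4; aux = 0; [k=0]; aux = -12; [k=1]; aux = -12; [k=2]; aux = -12; [k=3]; aux = -12; return 144
verdict: not equivalent; witness: a=2, b=-1


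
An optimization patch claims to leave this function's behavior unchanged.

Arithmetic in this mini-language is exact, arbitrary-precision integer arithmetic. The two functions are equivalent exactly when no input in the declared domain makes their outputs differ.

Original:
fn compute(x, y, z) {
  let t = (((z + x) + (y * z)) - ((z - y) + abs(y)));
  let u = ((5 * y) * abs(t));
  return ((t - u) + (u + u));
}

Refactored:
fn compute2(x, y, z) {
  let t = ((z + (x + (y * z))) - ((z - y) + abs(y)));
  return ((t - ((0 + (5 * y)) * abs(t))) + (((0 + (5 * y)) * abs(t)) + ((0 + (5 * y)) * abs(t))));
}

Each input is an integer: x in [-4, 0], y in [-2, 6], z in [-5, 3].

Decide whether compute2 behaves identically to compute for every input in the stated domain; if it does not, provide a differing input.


The two are interchangeable: local variable names differ; also min/max/abs usage differs; also arithmetic usage differs; also constant usage differs; also statement counts differ, and every declared input agrees.
As a probe, take x=-2, y=0, z=-1: compute runs t := -2 | u := 0 | result -2; compute2 runs t := -2 | result -2; both end at -2.
Across all 405 domain points the two functions coincide.
verdict: equivalent


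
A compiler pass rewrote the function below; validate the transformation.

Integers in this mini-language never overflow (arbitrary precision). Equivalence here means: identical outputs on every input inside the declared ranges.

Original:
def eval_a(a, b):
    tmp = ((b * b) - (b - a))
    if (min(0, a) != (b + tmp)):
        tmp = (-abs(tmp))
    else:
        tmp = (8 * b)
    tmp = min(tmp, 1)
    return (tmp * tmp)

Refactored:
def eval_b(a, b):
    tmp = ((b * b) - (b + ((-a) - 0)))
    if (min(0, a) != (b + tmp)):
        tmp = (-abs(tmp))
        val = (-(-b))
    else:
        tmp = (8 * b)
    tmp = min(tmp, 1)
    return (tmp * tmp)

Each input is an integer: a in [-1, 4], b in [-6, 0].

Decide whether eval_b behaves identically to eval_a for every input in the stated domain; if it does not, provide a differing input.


This is a faithful refactor — constant usage differs, and statement counts differ, and arithmetic usage differs, and local variable names differ, but the computed results match everywhere.
As a probe, take a=3, b=-5: eval_a runs tmp = 33; (min(0, a) != (b + tmp)) -> true; tmp = -33; tmp = -33; return 1089; eval_b runs tmp = 33; (min(0, a) != (b + tmp)) -> true; tmp = -33; val = -5; tmp = -33; return 1089; both end at 1089.
An exhaustive pass over the 42 declared inputs shows identical outputs.
verdict: equivalent


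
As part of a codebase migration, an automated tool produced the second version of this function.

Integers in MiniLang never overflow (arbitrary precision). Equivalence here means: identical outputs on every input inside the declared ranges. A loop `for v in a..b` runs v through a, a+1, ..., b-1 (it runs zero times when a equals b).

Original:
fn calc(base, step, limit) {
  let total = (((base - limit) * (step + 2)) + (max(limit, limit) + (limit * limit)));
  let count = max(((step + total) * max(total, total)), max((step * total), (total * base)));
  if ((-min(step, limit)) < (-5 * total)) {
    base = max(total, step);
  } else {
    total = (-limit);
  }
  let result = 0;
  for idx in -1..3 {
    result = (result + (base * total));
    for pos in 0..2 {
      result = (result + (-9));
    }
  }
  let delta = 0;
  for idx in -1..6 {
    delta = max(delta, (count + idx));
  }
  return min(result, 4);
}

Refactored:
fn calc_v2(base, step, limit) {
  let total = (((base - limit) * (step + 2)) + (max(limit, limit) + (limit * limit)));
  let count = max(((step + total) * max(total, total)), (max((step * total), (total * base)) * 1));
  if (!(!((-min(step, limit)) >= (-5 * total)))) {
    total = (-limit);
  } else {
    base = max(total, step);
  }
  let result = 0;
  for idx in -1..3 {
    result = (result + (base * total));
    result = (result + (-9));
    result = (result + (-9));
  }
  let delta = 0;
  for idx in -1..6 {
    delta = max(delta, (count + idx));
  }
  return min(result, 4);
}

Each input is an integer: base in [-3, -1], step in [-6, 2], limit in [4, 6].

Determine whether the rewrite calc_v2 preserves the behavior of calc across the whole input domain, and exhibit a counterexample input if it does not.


This is a faithful refactor — boolean connective usage differs, and comparison usage differs, and loop structure differs, and arithmetic usage differs, and local variable names differ, and constant usage differs, but the computed results match everywhere.
Tracing base=-1, step=-6, limit=6: calc: total := 70 | count := 4480 | ((-min(step, limit)) < (-5 * total)): false | total := -6 | result := 0 | iter idx=-1: | result := 6 | iter pos=0: | result := -3 | iter pos=1: | result := -12 | iter idx=0: | result := -6 | iter pos=0: | result := -15 | iter pos=1: | result := -24 | iter idx=1: | result := -18 | iter pos=0: | result := -27 | iter pos=1: | result := -36 | iter idx=2: | result := -30 | iter pos=0: | result := -39 | iter pos=1: | result := -48 | delta := 0 | iter idx=-1: | delta := 4479 | iter idx=0: | delta := 4480 | iter idx=1: | delta := 4481 | iter idx=2: | delta := 4482 | iter idx=3: | delta := 4483 | iter idx=4: | delta := 4484 | iter idx=5: | delta := 4485 | result -48 | calc_v2: total := 70 | count := 4480 | (!(!((-min(step, limit)) >= (-5 * total)))): true | total := -6 | result := 0 | iter idx=-1: | result := 6 | result := -3 | result := -12 | iter idx=0: | result := -6 | result := -15 | result := -24 | iter idx=1: | result := -18 | result := -27 | result := -36 | iter idx=2: | result := -30 | result := -39 | result := -48 | delta := 0 | iter idx=-1: | delta := 4479 | iter idx=0: | delta := 4480 | iter idx=1: | delta := 4481 | iter idx=2: | delta := 4482 | iter idx=3: | delta := 4483 | iter idx=4: | delta := 4484 | iter idx=5: | delta := 4485 | result -48 — matching result -48.
Across all 81 domain points the two functions coincide.
verdict: equivalent


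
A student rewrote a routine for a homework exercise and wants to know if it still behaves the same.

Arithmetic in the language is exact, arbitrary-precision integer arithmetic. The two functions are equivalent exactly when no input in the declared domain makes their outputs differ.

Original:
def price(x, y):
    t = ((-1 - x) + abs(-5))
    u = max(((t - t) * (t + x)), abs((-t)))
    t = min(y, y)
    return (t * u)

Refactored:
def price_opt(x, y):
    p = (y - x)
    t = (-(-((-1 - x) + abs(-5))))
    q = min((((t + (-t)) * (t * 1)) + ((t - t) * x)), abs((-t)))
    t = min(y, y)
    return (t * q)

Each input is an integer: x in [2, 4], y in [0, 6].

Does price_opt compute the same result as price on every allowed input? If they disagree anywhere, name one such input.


Try x=2, y=1.
price: t becomes 2; next u becomes 2; next t becomes 1; next final value 2
price_opt: p becomes -1; next t becomes 2; next q becomes 0; next t becomes 1; next final value 0
2 != 0, so the rewrite changes behavior.
verdict: not equivalent; witness: x=2, y=1


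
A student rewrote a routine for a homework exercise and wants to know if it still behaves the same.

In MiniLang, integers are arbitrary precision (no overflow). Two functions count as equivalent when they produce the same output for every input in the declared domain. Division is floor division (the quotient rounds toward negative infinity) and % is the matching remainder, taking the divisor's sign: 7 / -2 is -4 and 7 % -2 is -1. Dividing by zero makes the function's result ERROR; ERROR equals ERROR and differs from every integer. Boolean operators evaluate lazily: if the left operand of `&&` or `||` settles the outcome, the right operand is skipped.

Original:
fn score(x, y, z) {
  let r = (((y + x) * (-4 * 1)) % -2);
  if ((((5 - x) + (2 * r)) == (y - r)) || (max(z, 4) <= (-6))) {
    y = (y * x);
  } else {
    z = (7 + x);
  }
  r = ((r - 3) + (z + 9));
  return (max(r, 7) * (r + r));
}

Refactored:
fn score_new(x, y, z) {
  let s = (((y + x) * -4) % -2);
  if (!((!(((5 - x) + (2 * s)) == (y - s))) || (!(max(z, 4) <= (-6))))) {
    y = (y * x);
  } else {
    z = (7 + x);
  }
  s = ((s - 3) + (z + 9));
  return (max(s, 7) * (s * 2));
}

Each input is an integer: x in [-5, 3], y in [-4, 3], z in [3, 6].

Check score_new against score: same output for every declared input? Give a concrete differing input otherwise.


Take x=2, y=3, z=3.
score: r = 0; ((((5 - x) + (2 * r)) == (y - r)) || (max(z, 4) <= (-6))) -> true; y = 6; r = 9; return 162
score_new: s = 0; (!((!(((5 - x) + (2 * s)) == (y - s))) || (!(max(z, 4) <= (-6))))) -> false; z = 9; s = 15; return 450
162 vs 450 — the two versions disagree here.
verdict: not equivalent; witness: x=2, y=3, z=3


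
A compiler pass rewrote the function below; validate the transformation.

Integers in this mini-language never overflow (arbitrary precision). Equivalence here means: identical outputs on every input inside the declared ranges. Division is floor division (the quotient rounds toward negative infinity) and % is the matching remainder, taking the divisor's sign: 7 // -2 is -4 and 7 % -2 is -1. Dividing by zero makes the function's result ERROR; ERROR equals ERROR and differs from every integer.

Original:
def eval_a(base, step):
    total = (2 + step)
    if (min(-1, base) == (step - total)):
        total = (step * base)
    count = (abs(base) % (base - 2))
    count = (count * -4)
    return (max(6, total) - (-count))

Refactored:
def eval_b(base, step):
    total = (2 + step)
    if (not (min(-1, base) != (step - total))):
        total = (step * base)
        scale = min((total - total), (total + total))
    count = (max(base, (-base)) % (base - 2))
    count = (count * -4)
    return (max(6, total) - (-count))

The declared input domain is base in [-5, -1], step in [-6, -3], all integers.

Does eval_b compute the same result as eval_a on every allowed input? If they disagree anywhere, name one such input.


The two are interchangeable: boolean connective usage differs, min/max/abs usage differs, comparison usage differs, local variable names differ, arithmetic usage differs, statement counts differ, and every declared input agrees.
As a probe, take base=-5, step=-4: eval_a runs total := -2 | (min(-1, base) == (step - total)): false | count := -2 | count := 8 | result 14; eval_b runs total := -2 | (not (min(-1, base) != (step - total))): false | count := -2 | count := 8 | result 14; both end at 14.
Every one of the 20 inputs gives matching results.
verdict: equivalent


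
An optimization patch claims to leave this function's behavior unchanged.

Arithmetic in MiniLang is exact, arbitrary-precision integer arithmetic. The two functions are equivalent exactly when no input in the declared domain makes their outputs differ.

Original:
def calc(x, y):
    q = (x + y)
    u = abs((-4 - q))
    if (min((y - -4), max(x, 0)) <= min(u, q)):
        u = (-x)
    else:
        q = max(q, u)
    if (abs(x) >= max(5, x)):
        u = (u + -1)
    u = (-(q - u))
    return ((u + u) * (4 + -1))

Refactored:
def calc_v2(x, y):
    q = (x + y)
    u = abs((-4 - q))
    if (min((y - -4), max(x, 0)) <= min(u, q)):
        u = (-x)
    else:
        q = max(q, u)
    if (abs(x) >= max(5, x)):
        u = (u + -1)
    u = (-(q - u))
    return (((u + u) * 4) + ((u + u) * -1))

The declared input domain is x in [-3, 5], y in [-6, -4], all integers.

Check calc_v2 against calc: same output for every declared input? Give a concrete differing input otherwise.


The two are interchangeable: arithmetic usage differs, and every declared input agrees.
Spot check at x=-3, y=-5 — calc: q := -8 | u := 4 | (min((y - -4), max(x, 0)) <= min(u, q)): false | q := 4 | (abs(x) >= max(5, x)): false | u := 0 | result 0. calc_v2: q := -8 | u := 4 | (min((y - -4), max(x, 0)) <= min(u, q)): false | q := 4 | (abs(x) >= max(5, x)): false | u := 0 | result 0. Both give 0.
Every one of the 27 inputs gives matching results.
verdict: equivalent


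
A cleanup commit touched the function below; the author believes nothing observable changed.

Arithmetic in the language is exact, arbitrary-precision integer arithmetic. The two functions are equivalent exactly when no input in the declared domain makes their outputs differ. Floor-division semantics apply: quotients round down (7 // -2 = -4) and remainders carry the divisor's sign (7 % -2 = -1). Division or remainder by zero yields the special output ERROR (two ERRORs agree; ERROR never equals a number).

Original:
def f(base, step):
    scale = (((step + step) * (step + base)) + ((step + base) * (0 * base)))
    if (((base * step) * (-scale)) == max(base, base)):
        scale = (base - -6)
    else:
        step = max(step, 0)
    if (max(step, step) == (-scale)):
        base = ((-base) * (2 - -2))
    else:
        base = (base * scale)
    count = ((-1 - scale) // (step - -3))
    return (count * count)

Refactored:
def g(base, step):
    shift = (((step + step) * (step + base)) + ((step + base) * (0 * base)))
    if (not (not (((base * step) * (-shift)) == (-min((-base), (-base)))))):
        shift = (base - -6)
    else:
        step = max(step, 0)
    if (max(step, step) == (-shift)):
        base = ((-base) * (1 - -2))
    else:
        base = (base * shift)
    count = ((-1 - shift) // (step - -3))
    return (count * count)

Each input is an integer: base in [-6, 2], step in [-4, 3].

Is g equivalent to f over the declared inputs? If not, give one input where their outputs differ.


Equivalent. The edit looks behavioral (`2` became `1`), but over these ranges it never changes the outcome.
Sweeping the whole domain (72 inputs) finds no disagreement.
As a probe, take base=-4, step=-3: f runs scale becomes 42; next (((base * step) * (-scale)) == max(base, base)) evaluates to false; next step becomes 0; next (max(step, step) == (-scale)) evaluates to false; next base becomes -168; next count becomes -15; next final value 225; g runs shift becomes 42; next (not (not (((base * step) * (-shift)) == (-min((-base), (-base)))))) evaluates to false; next step becomes 0; next (max(step, step) == (-shift)) evaluates to false; next base becomes -168; next count becomes -15; next final value 225; both end at 225.
verdict: equivalent


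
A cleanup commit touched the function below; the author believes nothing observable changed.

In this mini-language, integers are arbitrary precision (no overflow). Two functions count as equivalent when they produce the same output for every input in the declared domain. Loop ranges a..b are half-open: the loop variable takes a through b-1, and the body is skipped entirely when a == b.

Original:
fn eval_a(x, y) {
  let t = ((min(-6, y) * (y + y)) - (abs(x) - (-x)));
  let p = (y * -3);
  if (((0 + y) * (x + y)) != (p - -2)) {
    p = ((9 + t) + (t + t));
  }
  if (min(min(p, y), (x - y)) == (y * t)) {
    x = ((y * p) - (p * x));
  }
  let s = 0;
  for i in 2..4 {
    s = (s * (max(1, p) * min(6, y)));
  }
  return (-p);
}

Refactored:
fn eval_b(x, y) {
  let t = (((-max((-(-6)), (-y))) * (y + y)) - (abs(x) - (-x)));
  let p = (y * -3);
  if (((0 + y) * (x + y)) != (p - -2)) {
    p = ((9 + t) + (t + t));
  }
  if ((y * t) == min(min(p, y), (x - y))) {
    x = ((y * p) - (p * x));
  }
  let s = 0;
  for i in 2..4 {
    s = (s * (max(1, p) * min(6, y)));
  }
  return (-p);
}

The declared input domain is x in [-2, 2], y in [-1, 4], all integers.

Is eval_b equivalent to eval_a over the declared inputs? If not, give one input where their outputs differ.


The two are interchangeable: min/max/abs usage differs, and every declared input agrees.
As a probe, take x=-2, y=2: eval_a runs t := -24 | p := -6 | (((0 + y) * (x + y)) != (p - -2)): true | p := -63 | (min(min(p, y), (x - y)) == (y * t)): false | s := 0 | iter i=2: | s := 0 | iter i=3: | s := 0 | result 63; eval_b runs t := -24 | p := -6 | (((0 + y) * (x + y)) != (p - -2)): true | p := -63 | ((y * t) == min(min(p, y), (x - y))): false | s := 0 | iter i=2: | s := 0 | iter i=3: | s := 0 | result 63; both end at 63.
Checked all 30 inputs in the declared domain: the outputs agree on every one.
verdict: equivalent


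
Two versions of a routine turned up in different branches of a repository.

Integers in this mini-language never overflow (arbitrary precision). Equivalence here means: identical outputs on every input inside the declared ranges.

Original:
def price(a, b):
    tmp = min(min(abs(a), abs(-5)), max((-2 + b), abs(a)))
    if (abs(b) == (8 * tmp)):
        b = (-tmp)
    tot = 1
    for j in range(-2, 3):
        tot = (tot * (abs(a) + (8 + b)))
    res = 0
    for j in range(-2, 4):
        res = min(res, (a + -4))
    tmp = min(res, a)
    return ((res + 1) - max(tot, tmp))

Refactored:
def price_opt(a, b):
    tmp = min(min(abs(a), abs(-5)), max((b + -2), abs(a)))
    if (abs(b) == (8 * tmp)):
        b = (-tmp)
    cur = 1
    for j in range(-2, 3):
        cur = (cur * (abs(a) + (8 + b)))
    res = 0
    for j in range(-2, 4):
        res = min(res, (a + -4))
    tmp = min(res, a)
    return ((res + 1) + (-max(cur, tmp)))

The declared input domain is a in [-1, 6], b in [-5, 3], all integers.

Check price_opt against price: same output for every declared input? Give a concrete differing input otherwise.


The two are interchangeable: arithmetic usage differs, and local variable names differ, and every declared input agrees.
Spot check at a=-1, b=-5 — price: tmp = 1; (abs(b) == (8 * tmp)) -> false; tot = 1; [j=-2]; tot = 4; [j=-1]; tot = 16; [j=0]; tot = 64; [j=1]; tot = 256; [j=2]; tot = 1024; res = 0; [j=-2]; res = -5; [j=-1]; res = -5; [j=0]; res = -5; [j=1]; res = -5; [j=2]; res = -5; [j=3]; res = -5; tmp = -5; return -1028. price_opt: tmp = 1; (abs(b) == (8 * tmp)) -> false; cur = 1; [j=-2]; cur = 4; [j=-1]; cur = 16; [j=0]; cur = 64; [j=1]; cur = 256; [j=2]; cur = 1024; res = 0; [j=-2]; res = -5; [j=-1]; res = -5; [j=0]; res = -5; [j=1]; res = -5; [j=2]; res = -5; [j=3]; res = -5; tmp = -5; return -1028. Both give -1028.
Every one of the 72 inputs gives matching results.
verdict: equivalent


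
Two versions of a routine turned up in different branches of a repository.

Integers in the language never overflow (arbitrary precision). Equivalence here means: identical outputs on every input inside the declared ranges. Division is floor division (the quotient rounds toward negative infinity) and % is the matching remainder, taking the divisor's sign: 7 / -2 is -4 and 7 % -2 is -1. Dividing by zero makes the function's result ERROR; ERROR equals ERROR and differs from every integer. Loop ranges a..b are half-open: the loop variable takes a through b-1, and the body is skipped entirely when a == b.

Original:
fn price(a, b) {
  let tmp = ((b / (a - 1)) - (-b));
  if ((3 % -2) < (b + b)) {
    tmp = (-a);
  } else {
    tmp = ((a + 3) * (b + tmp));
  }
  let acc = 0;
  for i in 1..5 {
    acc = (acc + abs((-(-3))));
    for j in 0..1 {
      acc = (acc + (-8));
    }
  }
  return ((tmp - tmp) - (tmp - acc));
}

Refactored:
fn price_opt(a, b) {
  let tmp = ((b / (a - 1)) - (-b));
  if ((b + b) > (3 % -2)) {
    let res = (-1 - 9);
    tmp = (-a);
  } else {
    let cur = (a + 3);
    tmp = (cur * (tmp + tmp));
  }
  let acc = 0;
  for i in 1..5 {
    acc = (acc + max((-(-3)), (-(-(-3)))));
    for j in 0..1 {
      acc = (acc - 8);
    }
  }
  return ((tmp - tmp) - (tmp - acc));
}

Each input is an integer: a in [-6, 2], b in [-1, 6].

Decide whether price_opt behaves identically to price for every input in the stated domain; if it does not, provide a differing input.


Take a=0, b=-1.
price: tmp := 0 | ((3 % -2) < (b + b)): false | tmp := -3 | acc := 0 | iter i=1: | acc := 3 | iter j=0: | acc := -5 | iter i=2: | acc := -2 | iter j=0: | acc := -10 | iter i=3: | acc := -7 | iter j=0: | acc := -15 | iter i=4: | acc := -12 | iter j=0: | acc := -20 | result -17
price_opt: tmp := 0 | ((b + b) > (3 % -2)): false | cur := 3 | tmp := 0 | acc := 0 | iter i=1: | acc := 3 | iter j=0: | acc := -5 | iter i=2: | acc := -2 | iter j=0: | acc := -10 | iter i=3: | acc := -7 | iter j=0: | acc := -15 | iter i=4: | acc := -12 | iter j=0: | acc := -20 | result -20
-17 != -20, so the rewrite changes behavior.
verdict: not equivalent; witness: a=0, b=-1


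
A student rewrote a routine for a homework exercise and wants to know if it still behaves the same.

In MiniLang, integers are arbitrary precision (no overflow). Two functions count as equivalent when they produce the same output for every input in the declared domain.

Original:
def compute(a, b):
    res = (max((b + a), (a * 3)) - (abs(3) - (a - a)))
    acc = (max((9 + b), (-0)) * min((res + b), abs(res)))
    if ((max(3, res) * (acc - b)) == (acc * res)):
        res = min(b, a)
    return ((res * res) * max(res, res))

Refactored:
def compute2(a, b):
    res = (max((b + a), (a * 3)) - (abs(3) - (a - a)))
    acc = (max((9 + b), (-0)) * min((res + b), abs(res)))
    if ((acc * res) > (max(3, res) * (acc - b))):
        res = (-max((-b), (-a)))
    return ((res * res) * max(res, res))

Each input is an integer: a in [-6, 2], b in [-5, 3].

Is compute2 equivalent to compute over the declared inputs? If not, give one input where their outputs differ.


These are not equivalent — on a=-6, b=-5 the outputs split (-2744 vs -216).
compute: res=-14, then acc=-76, then ((max(3, res) * (acc - b)) == (acc * res)) is false, then returns -2744
compute2: res=-14, then acc=-76, then ((acc * res) > (max(3, res) * (acc - b))) is true, then res=-6, then returns -216
verdict: not equivalent; witness: a=-6, b=-5


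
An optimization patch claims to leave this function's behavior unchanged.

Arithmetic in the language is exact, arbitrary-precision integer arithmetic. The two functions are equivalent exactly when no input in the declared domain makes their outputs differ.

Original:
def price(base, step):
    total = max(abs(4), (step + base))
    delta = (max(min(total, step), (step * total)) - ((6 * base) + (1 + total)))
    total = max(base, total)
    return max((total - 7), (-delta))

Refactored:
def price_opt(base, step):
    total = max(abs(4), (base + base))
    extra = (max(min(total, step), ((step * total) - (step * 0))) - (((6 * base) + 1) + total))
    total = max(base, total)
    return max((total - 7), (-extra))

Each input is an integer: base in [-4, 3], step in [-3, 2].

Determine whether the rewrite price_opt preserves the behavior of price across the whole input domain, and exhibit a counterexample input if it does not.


Evaluate both at base=3, step=-3.
price: total=4, then delta=-26, then total=4, then returns 26
price_opt: total=6, then extra=-28, then total=6, then returns 28
26 and 28 differ, so these are not the same function on this domain.
verdict: not equivalent; witness: base=3, step=-3


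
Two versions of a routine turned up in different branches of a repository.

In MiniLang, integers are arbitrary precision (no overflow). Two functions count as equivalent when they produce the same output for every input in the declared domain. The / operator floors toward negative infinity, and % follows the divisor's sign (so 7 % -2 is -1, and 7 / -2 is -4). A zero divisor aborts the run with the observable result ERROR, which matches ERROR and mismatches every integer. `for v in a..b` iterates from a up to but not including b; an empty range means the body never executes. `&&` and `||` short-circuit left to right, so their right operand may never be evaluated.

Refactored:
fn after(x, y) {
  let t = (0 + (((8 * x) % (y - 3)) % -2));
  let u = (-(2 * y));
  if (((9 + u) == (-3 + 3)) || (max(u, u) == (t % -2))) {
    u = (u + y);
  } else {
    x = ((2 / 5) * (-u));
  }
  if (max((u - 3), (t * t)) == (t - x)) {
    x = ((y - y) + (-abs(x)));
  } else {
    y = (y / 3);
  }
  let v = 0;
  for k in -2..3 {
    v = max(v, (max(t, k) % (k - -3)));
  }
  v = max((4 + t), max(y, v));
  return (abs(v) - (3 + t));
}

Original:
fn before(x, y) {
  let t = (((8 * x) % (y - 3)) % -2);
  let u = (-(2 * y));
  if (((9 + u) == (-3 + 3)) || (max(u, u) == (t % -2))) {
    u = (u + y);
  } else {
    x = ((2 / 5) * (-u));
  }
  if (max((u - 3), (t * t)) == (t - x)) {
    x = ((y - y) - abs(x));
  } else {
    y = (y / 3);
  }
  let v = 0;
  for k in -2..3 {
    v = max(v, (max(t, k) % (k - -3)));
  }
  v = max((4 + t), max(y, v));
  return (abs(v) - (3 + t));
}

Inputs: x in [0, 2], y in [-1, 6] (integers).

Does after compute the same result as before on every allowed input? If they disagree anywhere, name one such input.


Comparing the listings, the differences include: constant usage differs; arithmetic usage differs.
As a probe, take x=2, y=2: before runs t = 0; u = -4; (((9 + u) == (-3 + 3)) || (max(u, u) == (t % -2))) -> false; x = 0; (max((u - 3), (t * t)) == (t - x)) -> true; x = 0; v = 0; [k=-2]; v = 0; [k=-1]; v = 0; [k=0]; v = 0; [k=1]; v = 1; [k=2]; v = 2; v = 4; return 1; after runs t = 0; u = -4; (((9 + u) == (-3 + 3)) || (max(u, u) == (t % -2))) -> false; x = 0; (max((u - 3), (t * t)) == (t - x)) -> true; x = 0; v = 0; [k=-2]; v = 0; [k=-1]; v = 0; [k=0]; v = 0; [k=1]; v = 1; [k=2]; v = 2; v = 4; return 1; both end at 1.
Across all 24 domain points the two functions coincide.
verdict: equivalent


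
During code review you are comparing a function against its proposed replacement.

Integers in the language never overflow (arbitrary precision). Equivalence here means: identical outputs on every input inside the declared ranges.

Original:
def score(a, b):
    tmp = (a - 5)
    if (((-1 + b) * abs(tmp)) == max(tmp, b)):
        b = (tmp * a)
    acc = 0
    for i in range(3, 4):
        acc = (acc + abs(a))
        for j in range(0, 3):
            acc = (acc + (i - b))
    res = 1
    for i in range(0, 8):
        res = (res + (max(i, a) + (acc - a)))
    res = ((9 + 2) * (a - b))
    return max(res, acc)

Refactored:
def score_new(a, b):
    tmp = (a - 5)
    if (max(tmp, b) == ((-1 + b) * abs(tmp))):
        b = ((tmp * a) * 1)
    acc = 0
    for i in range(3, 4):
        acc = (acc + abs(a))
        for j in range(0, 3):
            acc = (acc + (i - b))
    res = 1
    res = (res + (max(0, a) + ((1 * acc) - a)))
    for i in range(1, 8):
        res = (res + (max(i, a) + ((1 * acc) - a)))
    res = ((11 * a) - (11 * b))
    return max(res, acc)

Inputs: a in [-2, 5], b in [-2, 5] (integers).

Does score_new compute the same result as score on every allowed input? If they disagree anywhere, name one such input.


Although arithmetic usage differs, plus constant usage differs, plus statement counts differ, plus min/max/abs usage differs, plus loop structure differs, 64/64 inputs agree.
verdict: equivalent


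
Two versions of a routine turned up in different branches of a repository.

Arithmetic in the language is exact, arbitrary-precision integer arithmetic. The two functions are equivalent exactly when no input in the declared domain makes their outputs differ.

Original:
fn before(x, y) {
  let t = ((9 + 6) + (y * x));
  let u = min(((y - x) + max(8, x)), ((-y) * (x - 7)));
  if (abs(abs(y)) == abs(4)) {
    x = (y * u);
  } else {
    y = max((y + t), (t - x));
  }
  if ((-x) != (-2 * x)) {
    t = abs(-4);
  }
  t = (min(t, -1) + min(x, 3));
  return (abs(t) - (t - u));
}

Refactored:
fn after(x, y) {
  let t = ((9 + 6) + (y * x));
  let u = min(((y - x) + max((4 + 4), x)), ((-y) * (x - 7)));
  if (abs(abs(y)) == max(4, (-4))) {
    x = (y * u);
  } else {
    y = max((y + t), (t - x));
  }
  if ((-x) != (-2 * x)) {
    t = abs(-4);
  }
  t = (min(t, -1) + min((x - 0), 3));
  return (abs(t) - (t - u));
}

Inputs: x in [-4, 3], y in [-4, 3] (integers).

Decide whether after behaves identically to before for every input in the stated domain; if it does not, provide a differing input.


The two versions differ — the changes include constant usage differs; min/max/abs usage differs; arithmetic usage differs.
Spot check at x=1, y=-3 — before: t=12, then u=-18, then (abs(abs(y)) == abs(4)) is false, then y=11, then ((-x) != (-2 * x)) is true, then t=4, then t=0, then returns -18. after: t=12, then u=-18, then (abs(abs(y)) == max(4, (-4))) is false, then y=11, then ((-x) != (-2 * x)) is true, then t=4, then t=0, then returns -18. Both give -18.
Across all 64 domain points the two functions coincide.
verdict: equivalent


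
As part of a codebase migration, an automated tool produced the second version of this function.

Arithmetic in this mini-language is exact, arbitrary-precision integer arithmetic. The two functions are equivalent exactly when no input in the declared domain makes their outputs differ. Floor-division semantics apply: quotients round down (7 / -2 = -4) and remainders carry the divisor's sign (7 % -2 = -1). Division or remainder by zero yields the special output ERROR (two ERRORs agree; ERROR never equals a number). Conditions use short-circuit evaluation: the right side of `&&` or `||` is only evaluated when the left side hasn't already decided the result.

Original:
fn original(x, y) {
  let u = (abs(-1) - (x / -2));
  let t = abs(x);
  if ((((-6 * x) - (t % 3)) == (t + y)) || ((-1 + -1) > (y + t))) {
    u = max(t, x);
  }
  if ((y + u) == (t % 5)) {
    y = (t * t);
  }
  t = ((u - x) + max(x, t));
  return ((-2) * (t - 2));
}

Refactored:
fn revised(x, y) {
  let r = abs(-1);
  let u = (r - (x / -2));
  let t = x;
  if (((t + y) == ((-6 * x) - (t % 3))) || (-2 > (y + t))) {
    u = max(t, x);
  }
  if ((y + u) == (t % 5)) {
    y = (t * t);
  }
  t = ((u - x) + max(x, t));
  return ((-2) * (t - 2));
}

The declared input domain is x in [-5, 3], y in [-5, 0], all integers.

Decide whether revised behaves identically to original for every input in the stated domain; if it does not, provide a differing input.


Not equivalent: x=-5, y=-5 separates them (-14 vs 14).
original: u=-1, then t=5, then ((((-6 * x) - (t % 3)) == (t + y)) || ((-1 + -1) > (y + t))) is false, then ((y + u) == (t % 5)) is false, then t=9, then returns -14
revised: r=1, then u=-1, then t=-5, then (((t + y) == ((-6 * x) - (t % 3))) || (-2 > (y + t))) is true, then u=-5, then ((y + u) == (t % 5)) is false, then t=-5, then returns 14
verdict: not equivalent; witness: x=-5, y=-5


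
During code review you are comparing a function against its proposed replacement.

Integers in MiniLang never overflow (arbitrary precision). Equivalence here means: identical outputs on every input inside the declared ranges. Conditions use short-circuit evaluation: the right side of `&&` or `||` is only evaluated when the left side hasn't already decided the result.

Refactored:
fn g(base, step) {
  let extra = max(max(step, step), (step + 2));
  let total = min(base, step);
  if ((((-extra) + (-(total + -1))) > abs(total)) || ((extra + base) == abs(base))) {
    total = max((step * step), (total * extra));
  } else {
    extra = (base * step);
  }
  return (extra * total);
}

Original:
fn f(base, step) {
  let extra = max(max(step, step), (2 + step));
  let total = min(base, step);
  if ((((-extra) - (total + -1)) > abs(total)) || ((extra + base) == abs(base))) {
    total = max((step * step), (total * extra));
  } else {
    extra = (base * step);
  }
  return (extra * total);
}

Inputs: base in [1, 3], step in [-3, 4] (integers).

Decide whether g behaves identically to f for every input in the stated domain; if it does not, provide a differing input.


This is a faithful refactor — arithmetic usage differs, but the computed results match everywhere.
One worked example (base=2, step=4) — f: extra := 6 | total := 2 | ((((-extra) - (total + -1)) > abs(total)) || ((extra + base) == abs(base))): false | extra := 8 | result 16; g: extra := 6 | total := 2 | ((((-extra) + (-(total + -1))) > abs(total)) || ((extra + base) == abs(base))): false | extra := 8 | result 16; agreement on 16.
Sweeping the whole domain (24 inputs) finds no disagreement.
verdict: equivalent


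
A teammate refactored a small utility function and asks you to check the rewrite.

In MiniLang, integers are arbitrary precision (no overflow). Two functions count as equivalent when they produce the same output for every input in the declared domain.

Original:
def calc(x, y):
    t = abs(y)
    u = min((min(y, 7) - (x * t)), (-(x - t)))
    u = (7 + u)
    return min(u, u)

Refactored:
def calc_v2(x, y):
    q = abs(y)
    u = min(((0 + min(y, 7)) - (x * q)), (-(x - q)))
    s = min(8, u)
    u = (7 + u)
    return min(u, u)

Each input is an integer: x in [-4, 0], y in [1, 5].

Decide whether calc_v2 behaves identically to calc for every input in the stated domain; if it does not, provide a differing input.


The two are interchangeable: statement counts differ; min/max/abs usage differs; local variable names differ; arithmetic usage differs; constant usage differs, and every declared input agrees.
Tracing x=-4, y=1: calc: t becomes 1; next u becomes 5; next u becomes 12; next final value 12 | calc_v2: q becomes 1; next u becomes 5; next s becomes 5; next u becomes 12; next final value 12 — matching result 12.
Sweeping the whole domain (25 inputs) finds no disagreement.
verdict: equivalent


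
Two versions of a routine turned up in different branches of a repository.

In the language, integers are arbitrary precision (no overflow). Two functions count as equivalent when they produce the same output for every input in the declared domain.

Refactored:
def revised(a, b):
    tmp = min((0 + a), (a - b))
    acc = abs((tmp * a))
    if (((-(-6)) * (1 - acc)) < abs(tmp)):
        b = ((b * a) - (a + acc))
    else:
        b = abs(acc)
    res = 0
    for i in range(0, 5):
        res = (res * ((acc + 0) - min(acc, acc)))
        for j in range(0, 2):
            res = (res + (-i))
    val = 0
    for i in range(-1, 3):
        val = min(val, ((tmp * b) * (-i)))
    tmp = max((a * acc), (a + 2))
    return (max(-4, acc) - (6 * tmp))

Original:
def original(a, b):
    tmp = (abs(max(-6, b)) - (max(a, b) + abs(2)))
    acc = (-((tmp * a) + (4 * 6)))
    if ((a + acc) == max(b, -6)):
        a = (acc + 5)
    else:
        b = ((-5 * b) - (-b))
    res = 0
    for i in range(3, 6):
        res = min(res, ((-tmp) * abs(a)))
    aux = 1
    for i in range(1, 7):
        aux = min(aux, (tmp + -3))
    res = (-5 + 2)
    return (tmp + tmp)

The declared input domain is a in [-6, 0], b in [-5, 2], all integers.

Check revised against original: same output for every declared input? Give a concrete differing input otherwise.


The rewrite breaks on a=-6, b=-5, where the results are 16 and 60.
original: tmp=8, then acc=24, then ((a + acc) == max(b, -6)) is false, then b=20, then res=0, then (i=3), then res=-48, then (i=4), then res=-48, then (i=5), then res=-48, then aux=1, then (i=1), then aux=1, then (i=2), then aux=1, then (i=3), then aux=1, then (i=4), then aux=1, then (i=5), then aux=1, then (i=6), then aux=1, then res=-3, then returns 16
revised: tmp=-6, then acc=36, then (((-(-6)) * (1 - acc)) < abs(tmp)) is true, then b=0, then res=0, then (i=0), then res=0, then (j=0), then res=0, then (j=1), then res=0, then (i=1), then res=0, then (j=0), then res=-1, then (j=1), then res=-2, then (i=2), then res=0, then (j=0), then res=-2, then (j=1), then res=-4, then (i=3), then res=0, then (j=0), then res=-3, then (j=1), then res=-6, then (i=4), then res=0, then (j=0), then res=-4, then (j=1), then res=-8, then val=0, then (i=-1), then val=0, then (i=0), then val=0, then (i=1), then val=0, then (i=2), then val=0, then tmp=-4, then returns 60
verdict: not equivalent; witness: a=-6, b=-5
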